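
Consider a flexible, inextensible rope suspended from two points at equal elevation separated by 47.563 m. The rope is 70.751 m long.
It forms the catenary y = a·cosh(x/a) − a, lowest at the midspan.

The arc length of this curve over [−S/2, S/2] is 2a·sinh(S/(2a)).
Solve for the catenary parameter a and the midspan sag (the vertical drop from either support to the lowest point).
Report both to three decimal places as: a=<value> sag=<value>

a=14.826 sag=23.531

seed: a₀ = √(S³/(24(L−S))) = √(47.563³/(24·23.188)) = 13.904859
iter 1: u=1.710301  f(a)=+3.637e+00  f'(a)=-4.418e+00  a ← 13.904859 − (+3.637e+00/-4.418e+00) = 14.728097
iter 2: u=1.614703  f(a)=+3.481e-01  f'(a)=-3.610e+00  a ← 14.728097 − (+3.481e-01/-3.610e+00) = 14.824516
iter 3: u=1.604201  f(a)=+3.932e-03  f'(a)=-3.529e+00  a ← 14.824516 − (+3.932e-03/-3.529e+00) = 14.825630
iter 4: u=1.604080  f(a)=+5.142e-07  f'(a)=-3.528e+00  a ← 14.825630 − (+5.142e-07/-3.528e+00) = 14.825631
iter 5: u=1.604080  f(a)=+2.842e-14  f'(a)=-3.528e+00  a ← 14.825631 − (+2.842e-14/-3.528e+00) = 14.825631
converged: |Δa| < 1e-12 after 5 iterations
sag = a·(cosh(S/(2a)) − 1) = 14.825631·(cosh(1.604080) − 1) = 23.530925
T_max/T_min = cosh(S/(2a)) = 2.587179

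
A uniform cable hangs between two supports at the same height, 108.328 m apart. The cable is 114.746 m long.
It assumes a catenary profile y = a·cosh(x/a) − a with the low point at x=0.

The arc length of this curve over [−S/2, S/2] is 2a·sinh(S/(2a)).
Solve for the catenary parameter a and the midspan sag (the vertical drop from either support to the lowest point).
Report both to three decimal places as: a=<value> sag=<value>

a=91.642 sag=16.478

seed: a₀ = √(S³/(24(L−S))) = √(108.328³/(24·6.418)) = 90.845958
iter 1: u=0.596218  f(a)=+1.150e-01  f'(a)=-1.464e-01  a ← 90.845958 − (+1.150e-01/-1.464e-01) = 91.631870
iter 2: u=0.591104  f(a)=+1.510e-03  f'(a)=-1.426e-01  a ← 91.631870 − (+1.510e-03/-1.426e-01) = 91.642461
iter 3: u=0.591036  f(a)=+2.678e-07  f'(a)=-1.425e-01  a ← 91.642461 − (+2.678e-07/-1.425e-01) = 91.642463
iter 4: u=0.591036  f(a)=+1.421e-14  f'(a)=-1.425e-01  a ← 91.642463 − (+1.421e-14/-1.425e-01) = 91.642463
converged: |Δa| < 1e-12 after 4 iterations
sag = a·(cosh(S/(2a)) − 1) = 91.642463·(cosh(0.591036) − 1) = 16.477850
T_max/T_min = cosh(S/(2a)) = 1.179806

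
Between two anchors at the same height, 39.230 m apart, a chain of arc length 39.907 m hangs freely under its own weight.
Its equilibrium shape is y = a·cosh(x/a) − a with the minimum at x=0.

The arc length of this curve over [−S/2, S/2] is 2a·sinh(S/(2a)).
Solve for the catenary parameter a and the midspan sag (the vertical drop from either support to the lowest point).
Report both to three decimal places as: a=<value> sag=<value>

seed: a₀ = √(S³/(24(L−S))) = √(39.230³/(24·0.677)) = 60.957550
iter 1: u=0.321781  f(a)=+3.514e-03  f'(a)=-2.244e-02  a ← 60.957550 − (+3.514e-03/-2.244e-02) = 61.114107
iter 2: u=0.320957  f(a)=+1.358e-05  f'(a)=-2.227e-02  a ← 61.114107 − (+1.358e-05/-2.227e-02) = 61.114716
iter 3: u=0.320954  f(a)=+2.047e-10  f'(a)=-2.227e-02  a ← 61.114716 − (+2.047e-10/-2.227e-02) = 61.114716
iter 4: u=0.320954  f(a)=+7.105e-15  f'(a)=-2.227e-02  a ← 61.114716 − (+7.105e-15/-2.227e-02) = 61.114716
converged: |Δa| < 1e-12 after 4 iterations
sag = a·(cosh(S/(2a)) − 1) = 61.114716·(cosh(0.320954) − 1) = 3.174868
T_max/T_min = cosh(S/(2a)) = 1.051949

a=61.115 sag=3.175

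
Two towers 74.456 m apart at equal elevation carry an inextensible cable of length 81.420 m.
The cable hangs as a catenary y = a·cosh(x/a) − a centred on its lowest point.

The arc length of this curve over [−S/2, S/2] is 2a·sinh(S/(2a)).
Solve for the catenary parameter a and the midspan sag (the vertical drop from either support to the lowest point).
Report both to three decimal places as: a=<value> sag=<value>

a=50.378 sag=14.393

seed: a₀ = √(S³/(24(L−S))) = √(74.456³/(24·6.964)) = 49.695212
iter 1: u=0.749126  f(a)=+1.980e-01  f'(a)=-2.963e-01  a ← 49.695212 − (+1.980e-01/-2.963e-01) = 50.363547
iter 2: u=0.739185  f(a)=+4.066e-03  f'(a)=-2.843e-01  a ← 50.363547 − (+4.066e-03/-2.843e-01) = 50.377851
iter 3: u=0.738976  f(a)=+1.793e-06  f'(a)=-2.840e-01  a ← 50.377851 − (+1.793e-06/-2.840e-01) = 50.377857
iter 4: u=0.738975  f(a)=+3.553e-13  f'(a)=-2.840e-01  a ← 50.377857 − (+3.553e-13/-2.840e-01) = 50.377857
converged: |Δa| < 1e-12 after 4 iterations
sag = a·(cosh(S/(2a)) − 1) = 50.377857·(cosh(0.738975) − 1) = 14.392758
T_max/T_min = cosh(S/(2a)) = 1.285696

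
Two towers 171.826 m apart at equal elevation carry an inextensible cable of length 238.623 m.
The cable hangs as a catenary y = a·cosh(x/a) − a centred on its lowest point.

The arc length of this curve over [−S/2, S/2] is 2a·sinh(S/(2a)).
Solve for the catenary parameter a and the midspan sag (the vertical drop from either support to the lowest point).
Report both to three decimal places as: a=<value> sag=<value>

seed: a₀ = √(S³/(24(L−S))) = √(171.826³/(24·66.797)) = 56.253457
iter 1: u=1.527248  f(a)=+8.237e+00  f'(a)=-2.977e+00  a ← 56.253457 − (+8.237e+00/-2.977e+00) = 59.020388
iter 2: u=1.455650  f(a)=+6.467e-01  f'(a)=-2.526e+00  a ← 59.020388 − (+6.467e-01/-2.526e+00) = 59.276395
iter 3: u=1.449363  f(a)=+4.738e-03  f'(a)=-2.489e+00  a ← 59.276395 − (+4.738e-03/-2.489e+00) = 59.278298
iter 4: u=1.449316  f(a)=+2.584e-07  f'(a)=-2.489e+00  a ← 59.278298 − (+2.584e-07/-2.489e+00) = 59.278298
iter 5: u=1.449316  f(a)=+0.000e+00  f'(a)=-2.489e+00  a ← 59.278298 − (+0.000e+00/-2.489e+00) = 59.278298
converged: |Δa| < 1e-12 after 5 iterations
sag = a·(cosh(S/(2a)) − 1) = 59.278298·(cosh(1.449316) − 1) = 73.947640
T_max/T_min = cosh(S/(2a)) = 2.247466

a=59.278 sag=73.948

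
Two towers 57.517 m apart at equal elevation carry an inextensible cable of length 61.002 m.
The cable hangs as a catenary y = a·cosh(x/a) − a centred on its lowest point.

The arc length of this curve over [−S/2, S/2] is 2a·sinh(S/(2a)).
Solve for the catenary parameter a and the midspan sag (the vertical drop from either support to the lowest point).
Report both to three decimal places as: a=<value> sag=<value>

a=48.124 sag=8.852

seed: a₀ = √(S³/(24(L−S))) = √(57.517³/(24·3.485)) = 47.696590
iter 1: u=0.602947  f(a)=+6.390e-02  f'(a)=-1.515e-01  a ← 47.696590 − (+6.390e-02/-1.515e-01) = 48.118324
iter 2: u=0.597662  f(a)=+8.574e-04  f'(a)=-1.475e-01  a ← 48.118324 − (+8.574e-04/-1.475e-01) = 48.124139
iter 3: u=0.597590  f(a)=+1.590e-07  f'(a)=-1.474e-01  a ← 48.124139 − (+1.590e-07/-1.474e-01) = 48.124140
iter 4: u=0.597590  f(a)=-7.105e-15  f'(a)=-1.474e-01  a ← 48.124140 − (-7.105e-15/-1.474e-01) = 48.124140
converged: |Δa| < 1e-12 after 4 iterations
sag = a·(cosh(S/(2a)) − 1) = 48.124140·(cosh(0.597590) − 1) = 8.851678
T_max/T_min = cosh(S/(2a)) = 1.183934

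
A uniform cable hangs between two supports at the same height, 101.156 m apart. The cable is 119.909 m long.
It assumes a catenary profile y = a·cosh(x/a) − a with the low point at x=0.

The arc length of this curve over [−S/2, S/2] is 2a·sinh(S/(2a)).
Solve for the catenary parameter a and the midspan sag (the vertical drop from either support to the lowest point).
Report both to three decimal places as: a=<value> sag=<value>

seed: a₀ = √(S³/(24(L−S))) = √(101.156³/(24·18.753)) = 47.956389
iter 1: u=1.054667  f(a)=+1.071e+00  f'(a)=-8.726e-01  a ← 47.956389 − (+1.071e+00/-8.726e-01) = 49.183770
iter 2: u=1.028347  f(a)=+4.250e-02  f'(a)=-8.046e-01  a ← 49.183770 − (+4.250e-02/-8.046e-01) = 49.236586
iter 3: u=1.027244  f(a)=+7.302e-05  f'(a)=-8.018e-01  a ← 49.236586 − (+7.302e-05/-8.018e-01) = 49.236677
iter 4: u=1.027242  f(a)=+2.165e-10  f'(a)=-8.018e-01  a ← 49.236677 − (+2.165e-10/-8.018e-01) = 49.236677
iter 5: u=1.027242  f(a)=-4.263e-14  f'(a)=-8.018e-01  a ← 49.236677 − (-4.263e-14/-8.018e-01) = 49.236677
converged: |Δa| < 1e-12 after 5 iterations
sag = a·(cosh(S/(2a)) − 1) = 49.236677·(cosh(1.027242) − 1) = 28.344200
T_max/T_min = cosh(S/(2a)) = 1.575672

a=49.237 sag=28.344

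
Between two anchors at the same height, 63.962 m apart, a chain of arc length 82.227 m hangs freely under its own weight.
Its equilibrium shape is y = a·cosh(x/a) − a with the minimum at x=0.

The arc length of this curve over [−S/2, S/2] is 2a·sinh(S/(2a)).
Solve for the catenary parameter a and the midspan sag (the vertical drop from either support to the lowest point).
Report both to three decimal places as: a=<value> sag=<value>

a=25.417 sag=22.919

seed: a₀ = √(S³/(24(L−S))) = √(63.962³/(24·18.265)) = 24.432482
iter 1: u=1.308954  f(a)=+1.630e+00  f'(a)=-1.767e+00  a ← 24.432482 − (+1.630e+00/-1.767e+00) = 25.354749
iter 2: u=1.261342  f(a)=+9.684e-02  f'(a)=-1.563e+00  a ← 25.354749 − (+9.684e-02/-1.563e+00) = 25.416704
iter 3: u=1.258267  f(a)=+3.896e-04  f'(a)=-1.551e+00  a ← 25.416704 − (+3.896e-04/-1.551e+00) = 25.416955
iter 4: u=1.258255  f(a)=+6.361e-09  f'(a)=-1.551e+00  a ← 25.416955 − (+6.361e-09/-1.551e+00) = 25.416955
iter 5: u=1.258255  f(a)=+0.000e+00  f'(a)=-1.551e+00  a ← 25.416955 − (+0.000e+00/-1.551e+00) = 25.416955
converged: |Δa| < 1e-12 after 5 iterations
sag = a·(cosh(S/(2a)) − 1) = 25.416955·(cosh(1.258255) − 1) = 22.918761
T_max/T_min = cosh(S/(2a)) = 1.901712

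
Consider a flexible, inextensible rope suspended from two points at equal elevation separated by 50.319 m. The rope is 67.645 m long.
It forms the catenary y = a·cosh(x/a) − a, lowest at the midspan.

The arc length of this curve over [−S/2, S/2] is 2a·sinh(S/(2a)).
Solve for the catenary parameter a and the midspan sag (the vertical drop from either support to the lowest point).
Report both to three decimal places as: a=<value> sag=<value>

seed: a₀ = √(S³/(24(L−S))) = √(50.319³/(24·17.326)) = 17.504239
iter 1: u=1.437338  f(a)=+1.880e+00  f'(a)=-2.420e+00  a ← 17.504239 − (+1.880e+00/-2.420e+00) = 18.281244
iter 2: u=1.376247  f(a)=+1.324e-01  f'(a)=-2.090e+00  a ← 18.281244 − (+1.324e-01/-2.090e+00) = 18.344617
iter 3: u=1.371492  f(a)=+7.673e-04  f'(a)=-2.066e+00  a ← 18.344617 − (+7.673e-04/-2.066e+00) = 18.344988
iter 4: u=1.371464  f(a)=+2.608e-08  f'(a)=-2.066e+00  a ← 18.344988 − (+2.608e-08/-2.066e+00) = 18.344988
iter 5: u=1.371464  f(a)=+1.421e-14  f'(a)=-2.066e+00  a ← 18.344988 − (+1.421e-14/-2.066e+00) = 18.344988
converged: |Δa| < 1e-12 after 5 iterations
sag = a·(cosh(S/(2a)) − 1) = 18.344988·(cosh(1.371464) − 1) = 20.132279
T_max/T_min = cosh(S/(2a)) = 2.097427

a=18.345 sag=20.132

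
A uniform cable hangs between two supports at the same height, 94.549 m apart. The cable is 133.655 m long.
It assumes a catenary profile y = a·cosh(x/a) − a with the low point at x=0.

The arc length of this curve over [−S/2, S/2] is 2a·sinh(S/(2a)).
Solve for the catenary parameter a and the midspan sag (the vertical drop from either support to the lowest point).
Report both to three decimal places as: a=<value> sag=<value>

seed: a₀ = √(S³/(24(L−S))) = √(94.549³/(24·39.106)) = 30.009454
iter 1: u=1.575320  f(a)=+5.149e+00  f'(a)=-3.313e+00  a ← 30.009454 − (+5.149e+00/-3.313e+00) = 31.563656
iter 2: u=1.497751  f(a)=+4.271e-01  f'(a)=-2.784e+00  a ← 31.563656 − (+4.271e-01/-2.784e+00) = 31.717036
iter 3: u=1.490508  f(a)=+3.525e-03  f'(a)=-2.739e+00  a ← 31.717036 − (+3.525e-03/-2.739e+00) = 31.718323
iter 4: u=1.490448  f(a)=+2.445e-07  f'(a)=-2.738e+00  a ← 31.718323 − (+2.445e-07/-2.738e+00) = 31.718323
iter 5: u=1.490448  f(a)=-2.842e-14  f'(a)=-2.738e+00  a ← 31.718323 − (-2.842e-14/-2.738e+00) = 31.718323
converged: |Δa| < 1e-12 after 5 iterations
sag = a·(cosh(S/(2a)) − 1) = 31.718323·(cosh(1.490448) − 1) = 42.254420
T_max/T_min = cosh(S/(2a)) = 2.332177

a=31.718 sag=42.254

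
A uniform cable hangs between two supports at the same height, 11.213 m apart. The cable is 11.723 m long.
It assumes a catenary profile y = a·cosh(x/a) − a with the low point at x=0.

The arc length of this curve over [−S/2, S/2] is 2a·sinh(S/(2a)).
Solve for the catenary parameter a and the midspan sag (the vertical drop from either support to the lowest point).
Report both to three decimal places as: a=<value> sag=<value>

seed: a₀ = √(S³/(24(L−S))) = √(11.213³/(24·0.510)) = 10.732281
iter 1: u=0.522396  f(a)=+7.004e-03  f'(a)=-9.766e-02  a ← 10.732281 − (+7.004e-03/-9.766e-02) = 10.804002
iter 2: u=0.518928  f(a)=+7.083e-05  f'(a)=-9.569e-02  a ← 10.804002 − (+7.083e-05/-9.569e-02) = 10.804742
iter 3: u=0.518893  f(a)=+7.409e-09  f'(a)=-9.567e-02  a ← 10.804742 − (+7.409e-09/-9.567e-02) = 10.804742
iter 4: u=0.518893  f(a)=-1.776e-15  f'(a)=-9.567e-02  a ← 10.804742 − (-1.776e-15/-9.567e-02) = 10.804742
converged: |Δa| < 1e-12 after 4 iterations
sag = a·(cosh(S/(2a)) − 1) = 10.804742·(cosh(0.518893) − 1) = 1.487517
T_max/T_min = cosh(S/(2a)) = 1.137673

a=10.805 sag=1.488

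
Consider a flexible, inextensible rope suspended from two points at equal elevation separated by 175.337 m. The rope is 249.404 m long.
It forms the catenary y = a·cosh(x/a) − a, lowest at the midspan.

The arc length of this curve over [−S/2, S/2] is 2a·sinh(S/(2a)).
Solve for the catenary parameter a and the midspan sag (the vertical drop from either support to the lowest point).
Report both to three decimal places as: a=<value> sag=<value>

a=58.265 sag=79.378

seed: a₀ = √(S³/(24(L−S))) = √(175.337³/(24·74.067)) = 55.067119
iter 1: u=1.592030  f(a)=+9.973e+00  f'(a)=-3.437e+00  a ← 55.067119 − (+9.973e+00/-3.437e+00) = 57.969196
iter 2: u=1.512329  f(a)=+8.426e-01  f'(a)=-2.878e+00  a ← 57.969196 − (+8.426e-01/-2.878e+00) = 58.261955
iter 3: u=1.504730  f(a)=+7.242e-03  f'(a)=-2.829e+00  a ← 58.261955 − (+7.242e-03/-2.829e+00) = 58.264515
iter 4: u=1.504664  f(a)=+5.451e-07  f'(a)=-2.829e+00  a ← 58.264515 − (+5.451e-07/-2.829e+00) = 58.264515
iter 5: u=1.504664  f(a)=+0.000e+00  f'(a)=-2.829e+00  a ← 58.264515 − (+0.000e+00/-2.829e+00) = 58.264515
converged: |Δa| < 1e-12 after 5 iterations
sag = a·(cosh(S/(2a)) − 1) = 58.264515·(cosh(1.504664) − 1) = 79.377566
T_max/T_min = cosh(S/(2a)) = 2.362366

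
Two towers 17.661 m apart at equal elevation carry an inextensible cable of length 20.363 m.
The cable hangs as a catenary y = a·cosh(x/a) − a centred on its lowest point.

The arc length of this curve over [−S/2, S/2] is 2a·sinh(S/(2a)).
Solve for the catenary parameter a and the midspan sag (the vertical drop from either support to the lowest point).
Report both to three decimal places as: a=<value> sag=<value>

seed: a₀ = √(S³/(24(L−S))) = √(17.661³/(24·2.702)) = 9.216683
iter 1: u=0.958100  f(a)=+1.268e-01  f'(a)=-6.419e-01  a ← 9.216683 − (+1.268e-01/-6.419e-01) = 9.414147
iter 2: u=0.938003  f(a)=+4.188e-03  f'(a)=-6.002e-01  a ← 9.414147 − (+4.188e-03/-6.002e-01) = 9.421125
iter 3: u=0.937308  f(a)=+4.918e-06  f'(a)=-5.987e-01  a ← 9.421125 − (+4.918e-06/-5.987e-01) = 9.421134
iter 4: u=0.937308  f(a)=+6.807e-12  f'(a)=-5.987e-01  a ← 9.421134 − (+6.807e-12/-5.987e-01) = 9.421134
iter 5: u=0.937308  f(a)=+0.000e+00  f'(a)=-5.987e-01  a ← 9.421134 − (+0.000e+00/-5.987e-01) = 9.421134
converged: |Δa| < 1e-12 after 5 iterations
sag = a·(cosh(S/(2a)) − 1) = 9.421134·(cosh(0.937308) − 1) = 4.450445
T_max/T_min = cosh(S/(2a)) = 1.472390

a=9.421 sag=4.450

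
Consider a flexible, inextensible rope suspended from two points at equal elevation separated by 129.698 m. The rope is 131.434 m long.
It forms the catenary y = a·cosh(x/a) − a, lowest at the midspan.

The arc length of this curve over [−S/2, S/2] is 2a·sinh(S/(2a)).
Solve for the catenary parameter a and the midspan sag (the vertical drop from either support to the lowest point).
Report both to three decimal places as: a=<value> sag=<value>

a=229.291 sag=9.232

seed: a₀ = √(S³/(24(L−S))) = √(129.698³/(24·1.736)) = 228.833413
iter 1: u=0.283390  f(a)=+6.984e-03  f'(a)=-1.529e-02  a ← 228.833413 − (+6.984e-03/-1.529e-02) = 229.290053
iter 2: u=0.282825  f(a)=+2.096e-05  f'(a)=-1.520e-02  a ← 229.290053 − (+2.096e-05/-1.520e-02) = 229.291431
iter 3: u=0.282823  f(a)=+1.900e-10  f'(a)=-1.520e-02  a ← 229.291431 − (+1.900e-10/-1.520e-02) = 229.291431
iter 4: u=0.282823  f(a)=+0.000e+00  f'(a)=-1.520e-02  a ← 229.291431 − (+0.000e+00/-1.520e-02) = 229.291431
converged: |Δa| < 1e-12 after 4 iterations
sag = a·(cosh(S/(2a)) − 1) = 229.291431·(cosh(0.282823) − 1) = 9.231701
T_max/T_min = cosh(S/(2a)) = 1.040262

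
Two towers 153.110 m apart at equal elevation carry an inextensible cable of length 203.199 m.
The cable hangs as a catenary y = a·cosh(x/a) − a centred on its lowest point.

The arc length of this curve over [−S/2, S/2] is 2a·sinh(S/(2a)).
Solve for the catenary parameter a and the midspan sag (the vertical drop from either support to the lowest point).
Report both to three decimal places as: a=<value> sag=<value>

a=57.144 sag=59.423

seed: a₀ = √(S³/(24(L−S))) = √(153.110³/(24·50.089)) = 54.642245
iter 1: u=1.401022  f(a)=+5.152e+00  f'(a)=-2.219e+00  a ← 54.642245 − (+5.152e+00/-2.219e+00) = 56.963632
iter 2: u=1.343928  f(a)=+3.465e-01  f'(a)=-1.930e+00  a ← 56.963632 − (+3.465e-01/-1.930e+00) = 57.143169
iter 3: u=1.339705  f(a)=+1.817e-03  f'(a)=-1.910e+00  a ← 57.143169 − (+1.817e-03/-1.910e+00) = 57.144121
iter 4: u=1.339683  f(a)=+5.057e-08  f'(a)=-1.910e+00  a ← 57.144121 − (+5.057e-08/-1.910e+00) = 57.144121
iter 5: u=1.339683  f(a)=+0.000e+00  f'(a)=-1.910e+00  a ← 57.144121 − (+0.000e+00/-1.910e+00) = 57.144121
converged: |Δa| < 1e-12 after 5 iterations
sag = a·(cosh(S/(2a)) − 1) = 57.144121·(cosh(1.339683) − 1) = 59.423066
T_max/T_min = cosh(S/(2a)) = 2.039881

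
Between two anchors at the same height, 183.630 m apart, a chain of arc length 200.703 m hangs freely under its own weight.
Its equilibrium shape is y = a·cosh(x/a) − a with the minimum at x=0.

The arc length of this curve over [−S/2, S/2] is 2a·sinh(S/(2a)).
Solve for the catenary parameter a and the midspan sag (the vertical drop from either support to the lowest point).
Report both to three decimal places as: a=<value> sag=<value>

a=124.608 sag=35.384

seed: a₀ = √(S³/(24(L−S))) = √(183.630³/(24·17.073)) = 122.929159
iter 1: u=0.746894  f(a)=+4.826e-01  f'(a)=-2.936e-01  a ← 122.929159 − (+4.826e-01/-2.936e-01) = 124.572963
iter 2: u=0.737038  f(a)=+9.850e-03  f'(a)=-2.817e-01  a ← 124.572963 − (+9.850e-03/-2.817e-01) = 124.607930
iter 3: u=0.736831  f(a)=+4.294e-06  f'(a)=-2.815e-01  a ← 124.607930 − (+4.294e-06/-2.815e-01) = 124.607945
iter 4: u=0.736831  f(a)=+8.242e-13  f'(a)=-2.815e-01  a ← 124.607945 − (+8.242e-13/-2.815e-01) = 124.607945
converged: |Δa| < 1e-12 after 4 iterations
sag = a·(cosh(S/(2a)) − 1) = 124.607945·(cosh(0.736831) − 1) = 35.384441
T_max/T_min = cosh(S/(2a)) = 1.283966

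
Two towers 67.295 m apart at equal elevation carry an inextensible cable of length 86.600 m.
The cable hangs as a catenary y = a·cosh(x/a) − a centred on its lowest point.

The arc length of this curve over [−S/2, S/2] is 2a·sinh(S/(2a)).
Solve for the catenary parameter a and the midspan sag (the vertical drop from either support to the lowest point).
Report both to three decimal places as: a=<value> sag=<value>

a=26.685 sag=24.177

seed: a₀ = √(S³/(24(L−S))) = √(67.295³/(24·19.305)) = 25.646829
iter 1: u=1.311956  f(a)=+1.731e+00  f'(a)=-1.781e+00  a ← 25.646829 − (+1.731e+00/-1.781e+00) = 26.618832
iter 2: u=1.264049  f(a)=+1.033e-01  f'(a)=-1.574e+00  a ← 26.618832 − (+1.033e-01/-1.574e+00) = 26.684438
iter 3: u=1.260941  f(a)=+4.192e-04  f'(a)=-1.562e+00  a ← 26.684438 − (+4.192e-04/-1.562e+00) = 26.684707
iter 4: u=1.260928  f(a)=+6.969e-09  f'(a)=-1.561e+00  a ← 26.684707 − (+6.969e-09/-1.561e+00) = 26.684707
iter 5: u=1.260928  f(a)=+0.000e+00  f'(a)=-1.561e+00  a ← 26.684707 − (+0.000e+00/-1.561e+00) = 26.684707
converged: |Δa| < 1e-12 after 5 iterations
sag = a·(cosh(S/(2a)) − 1) = 26.684707·(cosh(1.260928) − 1) = 24.177495
T_max/T_min = cosh(S/(2a)) = 1.906043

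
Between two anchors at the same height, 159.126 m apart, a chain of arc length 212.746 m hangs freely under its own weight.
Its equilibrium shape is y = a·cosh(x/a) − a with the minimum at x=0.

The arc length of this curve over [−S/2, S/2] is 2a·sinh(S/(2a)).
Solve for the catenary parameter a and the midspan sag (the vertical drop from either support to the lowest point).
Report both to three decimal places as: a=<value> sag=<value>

a=58.589 sag=62.852

seed: a₀ = √(S³/(24(L−S))) = √(159.126³/(24·53.620)) = 55.955489
iter 1: u=1.421898  f(a)=+5.689e+00  f'(a)=-2.333e+00  a ← 55.955489 − (+5.689e+00/-2.333e+00) = 58.393845
iter 2: u=1.362524  f(a)=+3.930e-01  f'(a)=-2.021e+00  a ← 58.393845 − (+3.930e-01/-2.021e+00) = 58.588308
iter 3: u=1.358001  f(a)=+2.183e-03  f'(a)=-1.998e+00  a ← 58.588308 − (+2.183e-03/-1.998e+00) = 58.589401
iter 4: u=1.357976  f(a)=+6.819e-08  f'(a)=-1.998e+00  a ← 58.589401 − (+6.819e-08/-1.998e+00) = 58.589401
iter 5: u=1.357976  f(a)=+0.000e+00  f'(a)=-1.998e+00  a ← 58.589401 − (+0.000e+00/-1.998e+00) = 58.589401
converged: |Δa| < 1e-12 after 5 iterations
sag = a·(cosh(S/(2a)) − 1) = 58.589401·(cosh(1.357976) − 1) = 62.851667
T_max/T_min = cosh(S/(2a)) = 2.072748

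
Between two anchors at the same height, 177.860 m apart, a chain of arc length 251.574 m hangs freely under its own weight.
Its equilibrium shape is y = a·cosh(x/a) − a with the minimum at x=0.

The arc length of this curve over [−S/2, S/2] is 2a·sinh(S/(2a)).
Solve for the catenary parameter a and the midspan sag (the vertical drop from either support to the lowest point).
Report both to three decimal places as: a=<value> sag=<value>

a=59.612 sag=79.586

seed: a₀ = √(S³/(24(L−S))) = √(177.860³/(24·73.714)) = 56.394509
iter 1: u=1.576927  f(a)=+9.727e+00  f'(a)=-3.325e+00  a ← 56.394509 − (+9.727e+00/-3.325e+00) = 59.320133
iter 2: u=1.499154  f(a)=+8.082e-01  f'(a)=-2.793e+00  a ← 59.320133 − (+8.082e-01/-2.793e+00) = 59.609469
iter 3: u=1.491877  f(a)=+6.696e-03  f'(a)=-2.747e+00  a ← 59.609469 − (+6.696e-03/-2.747e+00) = 59.611906
iter 4: u=1.491816  f(a)=+4.681e-07  f'(a)=-2.747e+00  a ← 59.611906 − (+4.681e-07/-2.747e+00) = 59.611906
iter 5: u=1.491816  f(a)=+0.000e+00  f'(a)=-2.747e+00  a ← 59.611906 − (+0.000e+00/-2.747e+00) = 59.611906
converged: |Δa| < 1e-12 after 5 iterations
sag = a·(cosh(S/(2a)) − 1) = 59.611906·(cosh(1.491816) − 1) = 79.585611
T_max/T_min = cosh(S/(2a)) = 2.335062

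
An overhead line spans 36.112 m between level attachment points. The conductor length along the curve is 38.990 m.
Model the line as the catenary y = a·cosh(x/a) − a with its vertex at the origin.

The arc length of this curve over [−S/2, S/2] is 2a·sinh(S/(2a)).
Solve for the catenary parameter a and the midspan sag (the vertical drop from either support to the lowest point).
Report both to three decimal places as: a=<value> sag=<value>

seed: a₀ = √(S³/(24(L−S))) = √(36.112³/(24·2.878)) = 26.111168
iter 1: u=0.691505  f(a)=+6.960e-02  f'(a)=-2.312e-01  a ← 26.111168 − (+6.960e-02/-2.312e-01) = 26.412246
iter 2: u=0.683622  f(a)=+1.222e-03  f'(a)=-2.231e-01  a ← 26.412246 − (+1.222e-03/-2.231e-01) = 26.417723
iter 3: u=0.683481  f(a)=+3.917e-07  f'(a)=-2.230e-01  a ← 26.417723 − (+3.917e-07/-2.230e-01) = 26.417725
iter 4: u=0.683481  f(a)=+4.974e-14  f'(a)=-2.230e-01  a ← 26.417725 − (+4.974e-14/-2.230e-01) = 26.417725
converged: |Δa| < 1e-12 after 4 iterations
sag = a·(cosh(S/(2a)) − 1) = 26.417725·(cosh(0.683481) − 1) = 6.414442
T_max/T_min = cosh(S/(2a)) = 1.242808

a=26.418 sag=6.414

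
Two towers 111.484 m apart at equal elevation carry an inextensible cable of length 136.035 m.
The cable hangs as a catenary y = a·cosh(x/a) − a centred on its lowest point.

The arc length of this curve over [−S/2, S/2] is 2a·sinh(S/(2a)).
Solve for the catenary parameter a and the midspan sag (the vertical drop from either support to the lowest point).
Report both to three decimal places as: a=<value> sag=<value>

seed: a₀ = √(S³/(24(L−S))) = √(111.484³/(24·24.551)) = 48.492949
iter 1: u=1.149487  f(a)=+1.674e+00  f'(a)=-1.153e+00  a ← 48.492949 − (+1.674e+00/-1.153e+00) = 49.945005
iter 2: u=1.116068  f(a)=+7.813e-02  f'(a)=-1.047e+00  a ← 49.945005 − (+7.813e-02/-1.047e+00) = 50.019594
iter 3: u=1.114403  f(a)=+1.887e-04  f'(a)=-1.042e+00  a ← 50.019594 − (+1.887e-04/-1.042e+00) = 50.019775
iter 4: u=1.114399  f(a)=+1.106e-09  f'(a)=-1.042e+00  a ← 50.019775 − (+1.106e-09/-1.042e+00) = 50.019775
iter 5: u=1.114399  f(a)=-5.684e-14  f'(a)=-1.042e+00  a ← 50.019775 − (-5.684e-14/-1.042e+00) = 50.019775
converged: |Δa| < 1e-12 after 5 iterations
sag = a·(cosh(S/(2a)) − 1) = 50.019775·(cosh(1.114399) − 1) = 34.409830
T_max/T_min = cosh(S/(2a)) = 1.687925

a=50.020 sag=34.410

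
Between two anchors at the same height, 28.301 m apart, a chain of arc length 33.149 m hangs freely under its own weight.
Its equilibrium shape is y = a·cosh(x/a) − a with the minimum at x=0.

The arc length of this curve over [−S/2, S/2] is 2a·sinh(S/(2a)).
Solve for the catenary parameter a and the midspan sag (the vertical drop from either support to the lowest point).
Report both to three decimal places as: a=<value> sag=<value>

a=14.303 sag=7.590

seed: a₀ = √(S³/(24(L−S))) = √(28.301³/(24·4.848)) = 13.957761
iter 1: u=1.013809  f(a)=+2.553e-01  f'(a)=-7.687e-01  a ← 13.957761 − (+2.553e-01/-7.687e-01) = 14.289897
iter 2: u=0.990245  f(a)=+9.398e-03  f'(a)=-7.131e-01  a ← 14.289897 − (+9.398e-03/-7.131e-01) = 14.303076
iter 3: u=0.989333  f(a)=+1.381e-05  f'(a)=-7.110e-01  a ← 14.303076 − (+1.381e-05/-7.110e-01) = 14.303095
iter 4: u=0.989331  f(a)=+2.991e-11  f'(a)=-7.110e-01  a ← 14.303095 − (+2.991e-11/-7.110e-01) = 14.303095
iter 5: u=0.989331  f(a)=+7.105e-15  f'(a)=-7.110e-01  a ← 14.303095 − (+7.105e-15/-7.110e-01) = 14.303095
converged: |Δa| < 1e-12 after 5 iterations
sag = a·(cosh(S/(2a)) − 1) = 14.303095·(cosh(0.989331) − 1) = 7.589657
T_max/T_min = cosh(S/(2a)) = 1.530630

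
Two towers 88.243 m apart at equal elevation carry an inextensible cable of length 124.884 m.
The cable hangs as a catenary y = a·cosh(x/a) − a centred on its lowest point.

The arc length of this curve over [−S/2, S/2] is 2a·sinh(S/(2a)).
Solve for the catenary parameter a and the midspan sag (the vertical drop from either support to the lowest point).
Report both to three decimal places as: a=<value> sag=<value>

seed: a₀ = √(S³/(24(L−S))) = √(88.243³/(24·36.641)) = 27.953173
iter 1: u=1.578408  f(a)=+4.845e+00  f'(a)=-3.336e+00  a ← 27.953173 − (+4.845e+00/-3.336e+00) = 29.405576
iter 2: u=1.500447  f(a)=+4.032e-01  f'(a)=-2.802e+00  a ← 29.405576 − (+4.032e-01/-2.802e+00) = 29.549495
iter 3: u=1.493139  f(a)=+3.353e-03  f'(a)=-2.755e+00  a ← 29.549495 − (+3.353e-03/-2.755e+00) = 29.550712
iter 4: u=1.493077  f(a)=+2.361e-07  f'(a)=-2.755e+00  a ← 29.550712 − (+2.361e-07/-2.755e+00) = 29.550712
iter 5: u=1.493077  f(a)=+2.842e-14  f'(a)=-2.755e+00  a ← 29.550712 − (+2.842e-14/-2.755e+00) = 29.550712
converged: |Δa| < 1e-12 after 5 iterations
sag = a·(cosh(S/(2a)) − 1) = 29.550712·(cosh(1.493077) − 1) = 39.530747
T_max/T_min = cosh(S/(2a)) = 2.337726

a=29.551 sag=39.531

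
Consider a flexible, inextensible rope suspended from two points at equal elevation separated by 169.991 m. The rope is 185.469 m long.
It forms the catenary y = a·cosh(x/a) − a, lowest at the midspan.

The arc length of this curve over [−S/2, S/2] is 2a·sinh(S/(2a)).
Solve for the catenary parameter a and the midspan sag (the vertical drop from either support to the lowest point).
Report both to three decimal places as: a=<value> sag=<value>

seed: a₀ = √(S³/(24(L−S))) = √(169.991³/(24·15.478)) = 114.994177
iter 1: u=0.739129  f(a)=+4.283e-01  f'(a)=-2.842e-01  a ← 114.994177 − (+4.283e-01/-2.842e-01) = 116.501365
iter 2: u=0.729567  f(a)=+8.567e-03  f'(a)=-2.729e-01  a ← 116.501365 − (+8.567e-03/-2.729e-01) = 116.532753
iter 3: u=0.729370  f(a)=+3.582e-06  f'(a)=-2.727e-01  a ← 116.532753 − (+3.582e-06/-2.727e-01) = 116.532766
iter 4: u=0.729370  f(a)=+6.537e-13  f'(a)=-2.727e-01  a ← 116.532766 − (+6.537e-13/-2.727e-01) = 116.532766
converged: |Δa| < 1e-12 after 4 iterations
sag = a·(cosh(S/(2a)) − 1) = 116.532766·(cosh(0.729370) − 1) = 32.395314
T_max/T_min = cosh(S/(2a)) = 1.277993

a=116.533 sag=32.395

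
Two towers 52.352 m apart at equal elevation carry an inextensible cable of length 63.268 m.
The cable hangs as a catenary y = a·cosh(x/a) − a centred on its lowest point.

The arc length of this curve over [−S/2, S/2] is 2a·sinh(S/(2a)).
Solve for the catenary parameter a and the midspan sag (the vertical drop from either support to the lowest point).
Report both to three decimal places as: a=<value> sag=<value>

a=24.102 sag=15.668

seed: a₀ = √(S³/(24(L−S))) = √(52.352³/(24·10.916)) = 23.402515
iter 1: u=1.118512  f(a)=+7.035e-01  f'(a)=-1.055e+00  a ← 23.402515 − (+7.035e-01/-1.055e+00) = 24.069407
iter 2: u=1.087522  f(a)=+3.119e-02  f'(a)=-9.633e-01  a ← 24.069407 − (+3.119e-02/-9.633e-01) = 24.101790
iter 3: u=1.086060  f(a)=+6.762e-05  f'(a)=-9.591e-01  a ← 24.101790 − (+6.762e-05/-9.591e-01) = 24.101861
iter 4: u=1.086057  f(a)=+3.193e-10  f'(a)=-9.591e-01  a ← 24.101861 − (+3.193e-10/-9.591e-01) = 24.101861
iter 5: u=1.086057  f(a)=-7.105e-15  f'(a)=-9.591e-01  a ← 24.101861 − (-7.105e-15/-9.591e-01) = 24.101861
converged: |Δa| < 1e-12 after 5 iterations
sag = a·(cosh(S/(2a)) − 1) = 24.101861·(cosh(1.086057) − 1) = 15.667596
T_max/T_min = cosh(S/(2a)) = 1.650058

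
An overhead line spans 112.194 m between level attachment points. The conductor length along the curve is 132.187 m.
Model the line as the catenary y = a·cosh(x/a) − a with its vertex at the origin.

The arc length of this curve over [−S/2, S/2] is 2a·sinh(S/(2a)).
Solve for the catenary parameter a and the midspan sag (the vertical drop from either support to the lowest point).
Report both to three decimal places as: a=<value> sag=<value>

seed: a₀ = √(S³/(24(L−S))) = √(112.194³/(24·19.993)) = 54.251262
iter 1: u=1.034022  f(a)=+1.096e+00  f'(a)=-8.189e-01  a ← 54.251262 − (+1.096e+00/-8.189e-01) = 55.590141
iter 2: u=1.009118  f(a)=+4.190e-02  f'(a)=-7.574e-01  a ← 55.590141 − (+4.190e-02/-7.574e-01) = 55.645463
iter 3: u=1.008115  f(a)=+6.658e-05  f'(a)=-7.550e-01  a ← 55.645463 − (+6.658e-05/-7.550e-01) = 55.645551
iter 4: u=1.008113  f(a)=+1.687e-10  f'(a)=-7.550e-01  a ← 55.645551 − (+1.687e-10/-7.550e-01) = 55.645551
iter 5: u=1.008113  f(a)=+0.000e+00  f'(a)=-7.550e-01  a ← 55.645551 − (+0.000e+00/-7.550e-01) = 55.645551
converged: |Δa| < 1e-12 after 5 iterations
sag = a·(cosh(S/(2a)) − 1) = 55.645551·(cosh(1.008113) − 1) = 30.753396
T_max/T_min = cosh(S/(2a)) = 1.552666

a=55.646 sag=30.753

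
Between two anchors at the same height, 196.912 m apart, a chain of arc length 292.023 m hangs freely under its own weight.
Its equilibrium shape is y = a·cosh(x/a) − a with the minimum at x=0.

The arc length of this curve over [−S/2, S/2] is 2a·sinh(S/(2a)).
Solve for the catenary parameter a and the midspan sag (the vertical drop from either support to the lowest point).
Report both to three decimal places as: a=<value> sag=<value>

a=61.632 sag=96.854

seed: a₀ = √(S³/(24(L−S))) = √(196.912³/(24·95.111)) = 57.834539
iter 1: u=1.702374  f(a)=+1.477e+01  f'(a)=-4.346e+00  a ← 57.834539 − (+1.477e+01/-4.346e+00) = 61.233265
iter 2: u=1.607884  f(a)=+1.402e+00  f'(a)=-3.557e+00  a ← 61.233265 − (+1.402e+00/-3.557e+00) = 61.627494
iter 3: u=1.597599  f(a)=+1.556e-02  f'(a)=-3.479e+00  a ← 61.627494 − (+1.556e-02/-3.479e+00) = 61.631968
iter 4: u=1.597483  f(a)=+1.964e-06  f'(a)=-3.478e+00  a ← 61.631968 − (+1.964e-06/-3.478e+00) = 61.631969
iter 5: u=1.597483  f(a)=+5.684e-14  f'(a)=-3.478e+00  a ← 61.631969 − (+5.684e-14/-3.478e+00) = 61.631969
converged: |Δa| < 1e-12 after 5 iterations
sag = a·(cosh(S/(2a)) − 1) = 61.631969·(cosh(1.597483) − 1) = 96.854175
T_max/T_min = cosh(S/(2a)) = 2.571492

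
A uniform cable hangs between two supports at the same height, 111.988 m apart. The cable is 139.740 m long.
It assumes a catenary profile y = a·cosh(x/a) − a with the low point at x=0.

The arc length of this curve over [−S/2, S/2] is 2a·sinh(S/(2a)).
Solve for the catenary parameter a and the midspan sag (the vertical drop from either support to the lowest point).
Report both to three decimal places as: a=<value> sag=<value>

a=47.538 sag=36.970

seed: a₀ = √(S³/(24(L−S))) = √(111.988³/(24·27.752)) = 45.920274
iter 1: u=1.219374  f(a)=+2.138e+00  f'(a)=-1.398e+00  a ← 45.920274 − (+2.138e+00/-1.398e+00) = 47.449171
iter 2: u=1.180084  f(a)=+1.114e-01  f'(a)=-1.256e+00  a ← 47.449171 − (+1.114e-01/-1.256e+00) = 47.537874
iter 3: u=1.177882  f(a)=+3.394e-04  f'(a)=-1.248e+00  a ← 47.537874 − (+3.394e-04/-1.248e+00) = 47.538146
iter 4: u=1.177875  f(a)=+3.171e-09  f'(a)=-1.248e+00  a ← 47.538146 − (+3.171e-09/-1.248e+00) = 47.538146
iter 5: u=1.177875  f(a)=+0.000e+00  f'(a)=-1.248e+00  a ← 47.538146 − (+0.000e+00/-1.248e+00) = 47.538146
converged: |Δa| < 1e-12 after 5 iterations
sag = a·(cosh(S/(2a)) − 1) = 47.538146·(cosh(1.177875) − 1) = 36.970388
T_max/T_min = cosh(S/(2a)) = 1.777699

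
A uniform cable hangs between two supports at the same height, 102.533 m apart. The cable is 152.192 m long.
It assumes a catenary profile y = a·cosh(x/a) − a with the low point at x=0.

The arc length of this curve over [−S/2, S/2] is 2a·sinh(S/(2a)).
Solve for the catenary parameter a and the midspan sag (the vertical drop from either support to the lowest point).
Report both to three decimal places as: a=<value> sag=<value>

seed: a₀ = √(S³/(24(L−S))) = √(102.533³/(24·49.659)) = 30.073979
iter 1: u=1.704680  f(a)=+7.735e+00  f'(a)=-4.367e+00  a ← 30.073979 − (+7.735e+00/-4.367e+00) = 31.845154
iter 2: u=1.609868  f(a)=+7.360e-01  f'(a)=-3.572e+00  a ← 31.845154 − (+7.360e-01/-3.572e+00) = 32.051179
iter 3: u=1.599520  f(a)=+8.210e-03  f'(a)=-3.493e+00  a ← 32.051179 − (+8.210e-03/-3.493e+00) = 32.053529
iter 4: u=1.599403  f(a)=+1.047e-06  f'(a)=-3.492e+00  a ← 32.053529 − (+1.047e-06/-3.492e+00) = 32.053529
iter 5: u=1.599403  f(a)=+2.842e-14  f'(a)=-3.492e+00  a ← 32.053529 − (+2.842e-14/-3.492e+00) = 32.053529
converged: |Δa| < 1e-12 after 5 iterations
sag = a·(cosh(S/(2a)) − 1) = 32.053529·(cosh(1.599403) − 1) = 50.517833
T_max/T_min = cosh(S/(2a)) = 2.576046

a=32.054 sag=50.518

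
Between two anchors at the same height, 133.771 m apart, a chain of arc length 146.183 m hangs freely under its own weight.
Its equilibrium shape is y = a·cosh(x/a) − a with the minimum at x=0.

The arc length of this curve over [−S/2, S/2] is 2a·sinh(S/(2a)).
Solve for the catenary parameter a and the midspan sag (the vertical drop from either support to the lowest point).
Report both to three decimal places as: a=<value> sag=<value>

seed: a₀ = √(S³/(24(L−S))) = √(133.771³/(24·12.412)) = 89.643015
iter 1: u=0.746132  f(a)=+3.501e-01  f'(a)=-2.926e-01  a ← 89.643015 − (+3.501e-01/-2.926e-01) = 90.839375
iter 2: u=0.736305  f(a)=+7.132e-03  f'(a)=-2.808e-01  a ← 90.839375 − (+7.132e-03/-2.808e-01) = 90.864772
iter 3: u=0.736099  f(a)=+3.096e-06  f'(a)=-2.806e-01  a ← 90.864772 − (+3.096e-06/-2.806e-01) = 90.864783
iter 4: u=0.736099  f(a)=+5.969e-13  f'(a)=-2.806e-01  a ← 90.864783 − (+5.969e-13/-2.806e-01) = 90.864783
converged: |Δa| < 1e-12 after 4 iterations
sag = a·(cosh(S/(2a)) − 1) = 90.864783·(cosh(0.736099) − 1) = 25.749008
T_max/T_min = cosh(S/(2a)) = 1.283377

a=90.865 sag=25.749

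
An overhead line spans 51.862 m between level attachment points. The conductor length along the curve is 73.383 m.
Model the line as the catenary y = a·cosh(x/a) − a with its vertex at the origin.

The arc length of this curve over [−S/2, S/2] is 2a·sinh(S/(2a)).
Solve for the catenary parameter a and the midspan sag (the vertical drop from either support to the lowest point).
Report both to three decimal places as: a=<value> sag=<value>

seed: a₀ = √(S³/(24(L−S))) = √(51.862³/(24·21.521)) = 16.433764
iter 1: u=1.577910  f(a)=+2.844e+00  f'(a)=-3.332e+00  a ← 16.433764 − (+2.844e+00/-3.332e+00) = 17.287191
iter 2: u=1.500012  f(a)=+2.365e-01  f'(a)=-2.799e+00  a ← 17.287191 − (+2.365e-01/-2.799e+00) = 17.371702
iter 3: u=1.492715  f(a)=+1.964e-03  f'(a)=-2.752e+00  a ← 17.371702 − (+1.964e-03/-2.752e+00) = 17.372416
iter 4: u=1.492654  f(a)=+1.380e-07  f'(a)=-2.752e+00  a ← 17.372416 − (+1.380e-07/-2.752e+00) = 17.372416
iter 5: u=1.492654  f(a)=+2.842e-14  f'(a)=-2.752e+00  a ← 17.372416 − (+2.842e-14/-2.752e+00) = 17.372416
converged: |Δa| < 1e-12 after 5 iterations
sag = a·(cosh(S/(2a)) − 1) = 17.372416·(cosh(1.492654) − 1) = 23.223976
T_max/T_min = cosh(S/(2a)) = 2.336830

a=17.372 sag=23.224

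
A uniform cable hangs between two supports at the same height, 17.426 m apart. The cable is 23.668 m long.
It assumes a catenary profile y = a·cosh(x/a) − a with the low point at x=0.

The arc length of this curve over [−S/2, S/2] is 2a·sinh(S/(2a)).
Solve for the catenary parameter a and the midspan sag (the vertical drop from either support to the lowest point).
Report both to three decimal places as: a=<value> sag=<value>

seed: a₀ = √(S³/(24(L−S))) = √(17.426³/(24·6.242)) = 5.943319
iter 1: u=1.466016  f(a)=+7.061e-01  f'(a)=-2.588e+00  a ← 5.943319 − (+7.061e-01/-2.588e+00) = 6.216167
iter 2: u=1.401668  f(a)=+5.154e-02  f'(a)=-2.223e+00  a ← 6.216167 − (+5.154e-02/-2.223e+00) = 6.239353
iter 3: u=1.396459  f(a)=+3.223e-04  f'(a)=-2.195e+00  a ← 6.239353 − (+3.223e-04/-2.195e+00) = 6.239500
iter 4: u=1.396426  f(a)=+1.278e-08  f'(a)=-2.195e+00  a ← 6.239500 − (+1.278e-08/-2.195e+00) = 6.239500
iter 5: u=1.396426  f(a)=+3.553e-15  f'(a)=-2.195e+00  a ← 6.239500 − (+3.553e-15/-2.195e+00) = 6.239500
converged: |Δa| < 1e-12 after 5 iterations
sag = a·(cosh(S/(2a)) − 1) = 6.239500·(cosh(1.396426) − 1) = 7.138651
T_max/T_min = cosh(S/(2a)) = 2.144106

a=6.239 sag=7.139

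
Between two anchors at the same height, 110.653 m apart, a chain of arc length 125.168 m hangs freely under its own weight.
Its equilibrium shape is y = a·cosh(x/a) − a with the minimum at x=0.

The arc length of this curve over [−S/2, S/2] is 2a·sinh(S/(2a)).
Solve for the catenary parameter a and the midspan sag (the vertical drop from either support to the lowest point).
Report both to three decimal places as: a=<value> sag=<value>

a=63.555 sag=25.641

seed: a₀ = √(S³/(24(L−S))) = √(110.653³/(24·14.515)) = 62.363524
iter 1: u=0.887161  f(a)=+5.820e-01  f'(a)=-5.032e-01  a ← 62.363524 − (+5.820e-01/-5.032e-01) = 63.520225
iter 2: u=0.871006  f(a)=+1.659e-02  f'(a)=-4.749e-01  a ← 63.520225 − (+1.659e-02/-4.749e-01) = 63.555156
iter 3: u=0.870527  f(a)=+1.435e-05  f'(a)=-4.740e-01  a ← 63.555156 − (+1.435e-05/-4.740e-01) = 63.555186
iter 4: u=0.870527  f(a)=+1.076e-11  f'(a)=-4.740e-01  a ← 63.555186 − (+1.076e-11/-4.740e-01) = 63.555186
converged: |Δa| < 1e-12 after 4 iterations
sag = a·(cosh(S/(2a)) − 1) = 63.555186·(cosh(0.870527) − 1) = 25.641331
T_max/T_min = cosh(S/(2a)) = 1.403450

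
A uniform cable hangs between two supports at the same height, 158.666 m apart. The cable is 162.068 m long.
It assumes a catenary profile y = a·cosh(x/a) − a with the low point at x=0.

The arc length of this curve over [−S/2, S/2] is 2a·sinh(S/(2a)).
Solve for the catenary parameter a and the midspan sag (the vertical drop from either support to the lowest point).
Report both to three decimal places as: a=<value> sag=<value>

a=221.892 sag=14.334

seed: a₀ = √(S³/(24(L−S))) = √(158.666³/(24·3.402)) = 221.183657
iter 1: u=0.358675  f(a)=+2.195e-02  f'(a)=-3.116e-02  a ← 221.183657 − (+2.195e-02/-3.116e-02) = 221.888104
iter 2: u=0.357536  f(a)=+1.053e-04  f'(a)=-3.086e-02  a ← 221.888104 − (+1.053e-04/-3.086e-02) = 221.891517
iter 3: u=0.357531  f(a)=+2.450e-09  f'(a)=-3.086e-02  a ← 221.891517 − (+2.450e-09/-3.086e-02) = 221.891517
iter 4: u=0.357531  f(a)=+0.000e+00  f'(a)=-3.086e-02  a ← 221.891517 − (+0.000e+00/-3.086e-02) = 221.891517
converged: |Δa| < 1e-12 after 4 iterations
sag = a·(cosh(S/(2a)) − 1) = 221.891517·(cosh(0.357531) − 1) = 14.333703
T_max/T_min = cosh(S/(2a)) = 1.064598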